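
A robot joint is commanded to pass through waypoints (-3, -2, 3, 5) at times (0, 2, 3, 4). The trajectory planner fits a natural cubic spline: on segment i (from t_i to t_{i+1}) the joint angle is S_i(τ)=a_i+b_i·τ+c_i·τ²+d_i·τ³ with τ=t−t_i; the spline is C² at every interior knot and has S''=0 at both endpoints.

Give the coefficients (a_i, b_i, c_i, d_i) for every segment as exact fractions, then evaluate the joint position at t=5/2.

  seg 0: a=-3 b=-61/46 c=0 d=21/46
  seg 1: a=-2 b=191/46 c=63/23 d=-87/46
  seg 2: a=3 b=91/23 c=-135/46 d=45/46
S(5/2) = 193/368

Δ: Δ0=1/2, Δ1=5, Δ2=2
row 1: diag=6, rhs=27; c'=1/6, d'=9/2
row 2: denom=4−1·1/6=23/6; d'=(-18−1·9/2)/(23/6)=-135/23
back: M2=-135/23
back: M1=9/2−1/6·-135/23=126/23
M: M0=0, M1=126/23, M2=-135/23, M3=0
seg 0: a=-3, c=M0/2=0, d=(M1−M0)/(6·2)=21/46, b=Δ0−h0·(2M0+M1)/6=-61/46
seg 1: a=-2, c=M1/2=63/23, d=(M2−M1)/(6·1)=-87/46, b=Δ1−h1·(2M1+M2)/6=191/46
seg 2: a=3, c=M2/2=-135/46, d=(M3−M2)/(6·1)=45/46, b=Δ2−h2·(2M2+M3)/6=91/23
t_q=5/2 → seg 1, τ=1/2; S=-2+191/46·τ+63/23·τ²+-87/46·τ³=193/368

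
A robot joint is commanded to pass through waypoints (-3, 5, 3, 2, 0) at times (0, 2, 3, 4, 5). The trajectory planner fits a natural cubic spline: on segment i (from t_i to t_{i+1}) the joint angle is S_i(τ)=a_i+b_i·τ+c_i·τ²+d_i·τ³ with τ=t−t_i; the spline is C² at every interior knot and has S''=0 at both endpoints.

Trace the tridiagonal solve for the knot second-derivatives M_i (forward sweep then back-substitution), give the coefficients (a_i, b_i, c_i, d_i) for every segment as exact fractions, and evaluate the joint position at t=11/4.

  seg 0: a=-3 b=267/43 c=0 d=-95/172
  seg 1: a=5 b=-18/43 c=-285/86 d=149/86
  seg 2: a=3 b=-159/86 c=81/43 d=-89/86
  seg 3: a=2 b=-51/43 c=-105/86 d=35/86
S(11/4) = 19555/5504

Δ: Δ0=4, Δ1=-2, Δ2=-1, Δ3=-2
row 1: diag=6, rhs=-36; c'=1/6, d'=-6
row 2: denom=4−1·1/6=23/6; d'=(6−1·-6)/(23/6)=72/23
row 3: denom=4−1·6/23=86/23; d'=(-6−1·72/23)/(86/23)=-105/43
back: M3=-105/43
back: M2=72/23−6/23·-105/43=162/43
back: M1=-6−1/6·162/43=-285/43
M: M0=0, M1=-285/43, M2=162/43, M3=-105/43, M4=0
seg 0: a=-3, c=M0/2=0, d=(M1−M0)/(6·2)=-95/172, b=Δ0−h0·(2M0+M1)/6=267/43
seg 1: a=5, c=M1/2=-285/86, d=(M2−M1)/(6·1)=149/86, b=Δ1−h1·(2M1+M2)/6=-18/43
seg 2: a=3, c=M2/2=81/43, d=(M3−M2)/(6·1)=-89/86, b=Δ2−h2·(2M2+M3)/6=-159/86
seg 3: a=2, c=M3/2=-105/86, d=(M4−M3)/(6·1)=35/86, b=Δ3−h3·(2M3+M4)/6=-51/43
t_q=11/4 → seg 1, τ=3/4; S=5+-18/43·τ+-285/86·τ²+149/86·τ³=19555/5504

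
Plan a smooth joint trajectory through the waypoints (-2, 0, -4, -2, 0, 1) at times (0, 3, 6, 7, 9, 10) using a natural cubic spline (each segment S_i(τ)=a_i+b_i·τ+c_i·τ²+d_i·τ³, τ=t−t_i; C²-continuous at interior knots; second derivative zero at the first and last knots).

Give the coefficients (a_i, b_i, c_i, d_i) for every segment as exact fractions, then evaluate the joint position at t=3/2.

Δ: Δ0=2/3, Δ1=-4/3, Δ2=2, Δ3=1, Δ4=1
row 1: diag=12, rhs=-12; c'=1/4, d'=-1
row 2: denom=8−3·1/4=29/4; d'=(20−3·-1)/(29/4)=92/29
row 3: denom=6−1·4/29=170/29; d'=(-6−1·92/29)/(170/29)=-133/85
row 4: denom=6−2·29/85=452/85; d'=(0−2·-133/85)/(452/85)=133/226
back: M4=133/226
back: M3=-133/85−29/85·133/226=-399/226
back: M2=92/29−4/29·-399/226=386/113
back: M1=-1−1/4·386/113=-419/226
M: M0=0, M1=-419/226, M2=386/113, M3=-399/226, M4=133/226, M5=0
seg 0: a=-2, c=M0/2=0, d=(M1−M0)/(6·3)=-419/4068, b=Δ0−h0·(2M0+M1)/6=2161/1356
seg 1: a=0, c=M1/2=-419/452, d=(M2−M1)/(6·3)=397/1356, b=Δ1−h1·(2M1+M2)/6=-805/678
seg 2: a=-4, c=M2/2=193/113, d=(M3−M2)/(6·1)=-1171/1356, b=Δ2−h2·(2M2+M3)/6=1567/1356
seg 3: a=-2, c=M3/2=-399/452, d=(M4−M3)/(6·2)=133/678, b=Δ3−h3·(2M3+M4)/6=1343/678
seg 4: a=0, c=M4/2=133/452, d=(M5−M4)/(6·1)=-133/1356, b=Δ4−h4·(2M4+M5)/6=545/678
t_q=3/2 → seg 0, τ=3/2; S=-2+2161/1356·τ+0·τ²+-419/4068·τ³=155/3616

  seg 0: a=-2 b=2161/1356 c=0 d=-419/4068
  seg 1: a=0 b=-805/678 c=-419/452 d=397/1356
  seg 2: a=-4 b=1567/1356 c=193/113 d=-1171/1356
  seg 3: a=-2 b=1343/678 c=-399/452 d=133/678
  seg 4: a=0 b=545/678 c=133/452 d=-133/1356
S(3/2) = 155/3616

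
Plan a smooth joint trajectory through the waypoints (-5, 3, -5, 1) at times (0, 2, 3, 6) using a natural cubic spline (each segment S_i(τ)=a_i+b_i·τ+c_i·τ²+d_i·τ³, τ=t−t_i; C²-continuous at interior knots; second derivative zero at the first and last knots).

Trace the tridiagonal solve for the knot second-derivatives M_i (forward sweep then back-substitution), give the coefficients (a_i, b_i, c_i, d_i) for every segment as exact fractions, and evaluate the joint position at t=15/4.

Δ: Δ0=4, Δ1=-8, Δ2=2
row 1: diag=6, rhs=-72; c'=1/6, d'=-12
row 2: denom=8−1·1/6=47/6; d'=(60−1·-12)/(47/6)=432/47
back: M2=432/47
back: M1=-12−1/6·432/47=-636/47
M: M0=0, M1=-636/47, M2=432/47, M3=0
seg 0: a=-5, c=M0/2=0, d=(M1−M0)/(6·2)=-53/47, b=Δ0−h0·(2M0+M1)/6=400/47
seg 1: a=3, c=M1/2=-318/47, d=(M2−M1)/(6·1)=178/47, b=Δ1−h1·(2M1+M2)/6=-236/47
seg 2: a=-5, c=M2/2=216/47, d=(M3−M2)/(6·3)=-24/47, b=Δ2−h2·(2M2+M3)/6=-338/47
t_q=15/4 → seg 2, τ=3/4; S=-5+-338/47·τ+216/47·τ²+-24/47·τ³=-3017/376

  seg 0: a=-5 b=400/47 c=0 d=-53/47
  seg 1: a=3 b=-236/47 c=-318/47 d=178/47
  seg 2: a=-5 b=-338/47 c=216/47 d=-24/47
S(15/4) = -3017/376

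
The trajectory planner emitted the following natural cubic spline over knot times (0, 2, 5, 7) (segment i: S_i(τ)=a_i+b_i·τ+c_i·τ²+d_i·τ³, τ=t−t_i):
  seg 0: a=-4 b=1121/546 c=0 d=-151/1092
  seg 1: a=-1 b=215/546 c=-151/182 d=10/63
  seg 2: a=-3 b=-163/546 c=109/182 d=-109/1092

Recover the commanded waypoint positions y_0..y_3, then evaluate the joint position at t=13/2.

y_0=-4 y_1=-1 y_2=-3 y_3=-2
S(13/2) = -7097/2912

y_0 = S_0(0) = a_0 = -4
y_1 = S_1(0) = a_1 = -1
y_2 = S_2(0) = a_2 = -3
y_3 = S_2(2) = -2
t_q=13/2 is in segment 2 (τ=3/2); S_2(τ)=-7097/2912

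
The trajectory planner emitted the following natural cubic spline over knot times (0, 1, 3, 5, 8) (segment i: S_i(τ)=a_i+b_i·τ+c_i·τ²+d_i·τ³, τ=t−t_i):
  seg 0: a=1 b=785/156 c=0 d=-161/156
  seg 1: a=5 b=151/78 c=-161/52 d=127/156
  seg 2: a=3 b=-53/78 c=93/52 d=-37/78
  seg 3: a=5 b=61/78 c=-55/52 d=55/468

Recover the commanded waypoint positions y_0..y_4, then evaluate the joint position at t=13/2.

y_0 = S_0(0) = a_0 = 1
y_1 = S_1(0) = a_1 = 5
y_2 = S_2(0) = a_2 = 3
y_3 = S_3(0) = a_3 = 5
y_4 = S_3(3) = 1
t_q=13/2 is in segment 3 (τ=3/2); S_3(τ)=1743/416

y_0=1 y_1=5 y_2=3 y_3=5 y_4=1
S(13/2) = 1743/416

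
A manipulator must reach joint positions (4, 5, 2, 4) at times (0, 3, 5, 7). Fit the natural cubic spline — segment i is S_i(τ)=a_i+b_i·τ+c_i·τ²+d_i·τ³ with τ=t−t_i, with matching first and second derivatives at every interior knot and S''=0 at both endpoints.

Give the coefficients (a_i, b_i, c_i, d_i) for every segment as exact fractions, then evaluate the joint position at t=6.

  seg 0: a=4 b=253/228 c=0 d=-59/684
  seg 1: a=5 b=-139/114 c=-59/76 d=145/456
  seg 2: a=2 b=-29/57 c=43/38 d=-43/228
S(6) = 185/76

Δ: Δ0=1/3, Δ1=-3/2, Δ2=1
row 1: diag=10, rhs=-11; c'=1/5, d'=-11/10
row 2: denom=8−2·1/5=38/5; d'=(15−2·-11/10)/(38/5)=43/19
back: M2=43/19
back: M1=-11/10−1/5·43/19=-59/38
M: M0=0, M1=-59/38, M2=43/19, M3=0
seg 0: a=4, c=M0/2=0, d=(M1−M0)/(6·3)=-59/684, b=Δ0−h0·(2M0+M1)/6=253/228
seg 1: a=5, c=M1/2=-59/76, d=(M2−M1)/(6·2)=145/456, b=Δ1−h1·(2M1+M2)/6=-139/114
seg 2: a=2, c=M2/2=43/38, d=(M3−M2)/(6·2)=-43/228, b=Δ2−h2·(2M2+M3)/6=-29/57
t_q=6 → seg 2, τ=1; S=2+-29/57·τ+43/38·τ²+-43/228·τ³=185/76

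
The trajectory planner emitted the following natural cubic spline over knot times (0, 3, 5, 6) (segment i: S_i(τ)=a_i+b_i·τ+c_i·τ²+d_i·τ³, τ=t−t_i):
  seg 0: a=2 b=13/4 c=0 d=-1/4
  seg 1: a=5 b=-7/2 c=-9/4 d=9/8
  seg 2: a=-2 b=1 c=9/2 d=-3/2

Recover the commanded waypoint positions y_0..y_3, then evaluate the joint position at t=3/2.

y_0 = S_0(0) = a_0 = 2
y_1 = S_1(0) = a_1 = 5
y_2 = S_2(0) = a_2 = -2
y_3 = S_2(1) = 2
t_q=3/2 is in segment 0 (τ=3/2); S_0(τ)=193/32

y_0=2 y_1=5 y_2=-2 y_3=2
S(3/2) = 193/32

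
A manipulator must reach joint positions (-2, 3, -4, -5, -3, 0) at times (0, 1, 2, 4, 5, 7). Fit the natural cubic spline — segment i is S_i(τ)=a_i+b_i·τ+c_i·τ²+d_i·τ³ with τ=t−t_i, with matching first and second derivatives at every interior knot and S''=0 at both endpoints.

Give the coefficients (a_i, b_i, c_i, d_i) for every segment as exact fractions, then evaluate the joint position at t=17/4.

  seg 0: a=-2 b=11947/1418 c=0 d=-4857/1418
  seg 1: a=3 b=-1312/709 c=-14571/1418 d=7269/1418
  seg 2: a=-4 b=-9959/1418 c=3618/709 d=-2611/2836
  seg 3: a=-5 b=3319/1418 c=-597/1418 d=57/709
  seg 4: a=-3 b=2467/1418 c=-255/1418 d=85/2836
S(17/4) = -201465/45376

Δ: Δ0=5, Δ1=-7, Δ2=-1/2, Δ3=2, Δ4=3/2
row 1: diag=4, rhs=-72; c'=1/4, d'=-18
row 2: denom=6−1·1/4=23/4; d'=(39−1·-18)/(23/4)=228/23
row 3: denom=6−2·8/23=122/23; d'=(15−2·228/23)/(122/23)=-111/122
row 4: denom=6−1·23/122=709/122; d'=(-3−1·-111/122)/(709/122)=-255/709
back: M4=-255/709
back: M3=-111/122−23/122·-255/709=-597/709
back: M2=228/23−8/23·-597/709=7236/709
back: M1=-18−1/4·7236/709=-14571/709
M: M0=0, M1=-14571/709, M2=7236/709, M3=-597/709, M4=-255/709, M5=0
seg 0: a=-2, c=M0/2=0, d=(M1−M0)/(6·1)=-4857/1418, b=Δ0−h0·(2M0+M1)/6=11947/1418
seg 1: a=3, c=M1/2=-14571/1418, d=(M2−M1)/(6·1)=7269/1418, b=Δ1−h1·(2M1+M2)/6=-1312/709
seg 2: a=-4, c=M2/2=3618/709, d=(M3−M2)/(6·2)=-2611/2836, b=Δ2−h2·(2M2+M3)/6=-9959/1418
seg 3: a=-5, c=M3/2=-597/1418, d=(M4−M3)/(6·1)=57/709, b=Δ3−h3·(2M3+M4)/6=3319/1418
seg 4: a=-3, c=M4/2=-255/1418, d=(M5−M4)/(6·2)=85/2836, b=Δ4−h4·(2M4+M5)/6=2467/1418
t_q=17/4 → seg 3, τ=1/4; S=-5+3319/1418·τ+-597/1418·τ²+57/709·τ³=-201465/45376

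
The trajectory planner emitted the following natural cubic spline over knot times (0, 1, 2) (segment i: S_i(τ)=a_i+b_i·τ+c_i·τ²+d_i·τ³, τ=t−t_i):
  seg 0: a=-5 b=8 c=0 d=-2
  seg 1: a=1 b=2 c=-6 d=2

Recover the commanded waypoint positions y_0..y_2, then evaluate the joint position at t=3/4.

y_0 = S_0(0) = a_0 = -5
y_1 = S_1(0) = a_1 = 1
y_2 = S_1(1) = -1
t_q=3/4 is in segment 0 (τ=3/4); S_0(τ)=5/32

y_0=-5 y_1=1 y_2=-1
S(3/4) = 5/32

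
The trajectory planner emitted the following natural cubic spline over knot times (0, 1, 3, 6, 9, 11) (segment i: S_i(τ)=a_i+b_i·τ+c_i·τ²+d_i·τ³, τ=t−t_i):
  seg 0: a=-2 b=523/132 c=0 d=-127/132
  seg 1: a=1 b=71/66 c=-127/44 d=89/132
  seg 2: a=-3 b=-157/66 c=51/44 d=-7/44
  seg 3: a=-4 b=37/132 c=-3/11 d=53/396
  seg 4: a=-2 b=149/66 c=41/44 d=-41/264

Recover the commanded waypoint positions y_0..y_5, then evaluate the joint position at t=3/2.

y_0 = S_0(0) = a_0 = -2
y_1 = S_1(0) = a_1 = 1
y_2 = S_2(0) = a_2 = -3
y_3 = S_3(0) = a_3 = -4
y_4 = S_4(0) = a_4 = -2
y_5 = S_4(2) = 5
t_q=3/2 is in segment 1 (τ=1/2); S_1(τ)=317/352

y_0=-2 y_1=1 y_2=-3 y_3=-4 y_4=-2 y_5=5
S(3/2) = 317/352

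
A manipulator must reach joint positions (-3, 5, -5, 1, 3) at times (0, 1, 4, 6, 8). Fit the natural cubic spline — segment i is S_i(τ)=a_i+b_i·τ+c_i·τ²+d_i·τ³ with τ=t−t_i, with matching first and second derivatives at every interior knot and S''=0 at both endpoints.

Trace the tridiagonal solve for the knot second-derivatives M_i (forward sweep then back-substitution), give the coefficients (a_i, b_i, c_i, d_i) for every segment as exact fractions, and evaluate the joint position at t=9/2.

  seg 0: a=-3 b=3985/402 c=0 d=-769/402
  seg 1: a=5 b=839/201 c=-769/134 d=1301/1206
  seg 2: a=-5 b=-455/402 c=266/67 d=-1531/1608
  seg 3: a=1 b=668/201 c=-467/268 d=467/1608
S(9/2) = -20121/4288

Δ: Δ0=8, Δ1=-10/3, Δ2=3, Δ3=1
row 1: diag=8, rhs=-68; c'=3/8, d'=-17/2
row 2: denom=10−3·3/8=71/8; d'=(38−3·-17/2)/(71/8)=508/71
row 3: denom=8−2·16/71=536/71; d'=(-12−2·508/71)/(536/71)=-467/134
back: M3=-467/134
back: M2=508/71−16/71·-467/134=532/67
back: M1=-17/2−3/8·532/67=-769/67
M: M0=0, M1=-769/67, M2=532/67, M3=-467/134, M4=0
seg 0: a=-3, c=M0/2=0, d=(M1−M0)/(6·1)=-769/402, b=Δ0−h0·(2M0+M1)/6=3985/402
seg 1: a=5, c=M1/2=-769/134, d=(M2−M1)/(6·3)=1301/1206, b=Δ1−h1·(2M1+M2)/6=839/201
seg 2: a=-5, c=M2/2=266/67, d=(M3−M2)/(6·2)=-1531/1608, b=Δ2−h2·(2M2+M3)/6=-455/402
seg 3: a=1, c=M3/2=-467/268, d=(M4−M3)/(6·2)=467/1608, b=Δ3−h3·(2M3+M4)/6=668/201
t_q=9/2 → seg 2, τ=1/2; S=-5+-455/402·τ+266/67·τ²+-1531/1608·τ³=-20121/4288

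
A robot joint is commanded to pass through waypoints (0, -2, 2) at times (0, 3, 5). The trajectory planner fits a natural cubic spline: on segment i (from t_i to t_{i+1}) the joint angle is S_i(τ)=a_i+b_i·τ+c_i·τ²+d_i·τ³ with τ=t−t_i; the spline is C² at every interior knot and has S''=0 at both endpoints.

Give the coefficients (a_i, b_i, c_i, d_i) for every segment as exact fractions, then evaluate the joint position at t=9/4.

  seg 0: a=0 b=-22/15 c=0 d=4/45
  seg 1: a=-2 b=14/15 c=4/5 d=-2/15
S(9/4) = -183/80

Δ: Δ0=-2/3, Δ1=2
row 1: diag=10, rhs=16; c'=1/5, d'=8/5
back: M1=8/5
M: M0=0, M1=8/5, M2=0
seg 0: a=0, c=M0/2=0, d=(M1−M0)/(6·3)=4/45, b=Δ0−h0·(2M0+M1)/6=-22/15
seg 1: a=-2, c=M1/2=4/5, d=(M2−M1)/(6·2)=-2/15, b=Δ1−h1·(2M1+M2)/6=14/15
t_q=9/4 → seg 0, τ=9/4; S=0+-22/15·τ+0·τ²+4/45·τ³=-183/80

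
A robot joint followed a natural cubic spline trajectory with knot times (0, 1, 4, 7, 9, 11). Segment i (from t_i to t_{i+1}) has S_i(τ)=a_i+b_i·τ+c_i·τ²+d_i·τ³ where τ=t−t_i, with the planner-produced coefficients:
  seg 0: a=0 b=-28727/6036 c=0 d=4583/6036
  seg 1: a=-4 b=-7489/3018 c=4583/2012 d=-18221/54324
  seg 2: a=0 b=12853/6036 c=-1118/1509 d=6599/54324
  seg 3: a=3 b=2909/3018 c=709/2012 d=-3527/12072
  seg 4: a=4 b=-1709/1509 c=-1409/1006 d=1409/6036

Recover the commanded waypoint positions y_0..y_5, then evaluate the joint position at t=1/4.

y_0 = S_0(0) = a_0 = 0
y_1 = S_1(0) = a_1 = -4
y_2 = S_2(0) = a_2 = 0
y_3 = S_3(0) = a_3 = 3
y_4 = S_4(0) = a_4 = 4
y_5 = S_4(2) = -2
t_q=1/4 is in segment 0 (τ=1/4); S_0(τ)=-151683/128768

y_0=0 y_1=-4 y_2=0 y_3=3 y_4=4 y_5=-2
S(1/4) = -151683/128768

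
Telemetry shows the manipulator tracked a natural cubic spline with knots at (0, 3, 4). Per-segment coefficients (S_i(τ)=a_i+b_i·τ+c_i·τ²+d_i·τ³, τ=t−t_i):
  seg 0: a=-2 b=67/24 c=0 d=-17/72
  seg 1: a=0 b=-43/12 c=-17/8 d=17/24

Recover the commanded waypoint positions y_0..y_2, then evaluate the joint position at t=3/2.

y_0=-2 y_1=0 y_2=-5
S(3/2) = 89/64

y_0 = S_0(0) = a_0 = -2
y_1 = S_1(0) = a_1 = 0
y_2 = S_1(1) = -5
t_q=3/2 is in segment 0 (τ=3/2); S_0(τ)=89/64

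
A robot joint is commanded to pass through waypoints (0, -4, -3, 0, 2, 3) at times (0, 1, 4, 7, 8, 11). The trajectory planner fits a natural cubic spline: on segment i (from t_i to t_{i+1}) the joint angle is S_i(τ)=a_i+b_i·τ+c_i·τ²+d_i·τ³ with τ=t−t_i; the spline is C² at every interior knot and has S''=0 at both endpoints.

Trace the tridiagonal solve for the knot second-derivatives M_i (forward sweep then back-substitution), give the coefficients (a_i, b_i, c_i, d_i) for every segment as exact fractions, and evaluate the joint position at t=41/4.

  seg 0: a=0 b=-501/109 c=0 d=65/109
  seg 1: a=-4 b=-306/109 c=195/109 d=-728/2943
  seg 2: a=-3 b=136/109 c=-143/327 d=116/981
  seg 3: a=0 b=198/109 c=205/327 d=-145/327
  seg 4: a=2 b=569/327 c=-230/327 d=230/2943
S(41/4) = 11317/3488

Δ: Δ0=-4, Δ1=1/3, Δ2=1, Δ3=2, Δ4=1/3
row 1: diag=8, rhs=26; c'=3/8, d'=13/4
row 2: denom=12−3·3/8=87/8; d'=(4−3·13/4)/(87/8)=-46/87
row 3: denom=8−3·8/29=208/29; d'=(6−3·-46/87)/(208/29)=55/52
row 4: denom=8−1·29/208=1635/208; d'=(-10−1·55/52)/(1635/208)=-460/327
back: M4=-460/327
back: M3=55/52−29/208·-460/327=410/327
back: M2=-46/87−8/29·410/327=-286/327
back: M1=13/4−3/8·-286/327=390/109
M: M0=0, M1=390/109, M2=-286/327, M3=410/327, M4=-460/327, M5=0
seg 0: a=0, c=M0/2=0, d=(M1−M0)/(6·1)=65/109, b=Δ0−h0·(2M0+M1)/6=-501/109
seg 1: a=-4, c=M1/2=195/109, d=(M2−M1)/(6·3)=-728/2943, b=Δ1−h1·(2M1+M2)/6=-306/109
seg 2: a=-3, c=M2/2=-143/327, d=(M3−M2)/(6·3)=116/981, b=Δ2−h2·(2M2+M3)/6=136/109
seg 3: a=0, c=M3/2=205/327, d=(M4−M3)/(6·1)=-145/327, b=Δ3−h3·(2M3+M4)/6=198/109
seg 4: a=2, c=M4/2=-230/327, d=(M5−M4)/(6·3)=230/2943, b=Δ4−h4·(2M4+M5)/6=569/327
t_q=41/4 → seg 4, τ=9/4; S=2+569/327·τ+-230/327·τ²+230/2943·τ³=11317/3488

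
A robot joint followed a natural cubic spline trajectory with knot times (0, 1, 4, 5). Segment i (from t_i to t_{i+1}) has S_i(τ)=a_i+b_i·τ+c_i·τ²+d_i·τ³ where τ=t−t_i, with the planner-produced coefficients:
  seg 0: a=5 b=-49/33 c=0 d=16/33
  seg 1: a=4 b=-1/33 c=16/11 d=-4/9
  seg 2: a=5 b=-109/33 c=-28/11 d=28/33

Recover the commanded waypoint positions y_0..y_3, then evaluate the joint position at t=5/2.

y_0=5 y_1=4 y_2=5 y_3=0
S(5/2) = 63/11

y_0 = S_0(0) = a_0 = 5
y_1 = S_1(0) = a_1 = 4
y_2 = S_2(0) = a_2 = 5
y_3 = S_2(1) = 0
t_q=5/2 is in segment 1 (τ=3/2); S_1(τ)=63/11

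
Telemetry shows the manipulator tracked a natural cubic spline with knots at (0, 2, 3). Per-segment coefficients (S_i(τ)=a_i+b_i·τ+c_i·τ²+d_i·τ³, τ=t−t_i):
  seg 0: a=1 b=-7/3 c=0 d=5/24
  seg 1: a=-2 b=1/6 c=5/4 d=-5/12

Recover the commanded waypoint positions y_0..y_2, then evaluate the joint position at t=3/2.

y_0=1 y_1=-2 y_2=-1
S(3/2) = -115/64

y_0 = S_0(0) = a_0 = 1
y_1 = S_1(0) = a_1 = -2
y_2 = S_1(1) = -1
t_q=3/2 is in segment 0 (τ=3/2); S_0(τ)=-115/64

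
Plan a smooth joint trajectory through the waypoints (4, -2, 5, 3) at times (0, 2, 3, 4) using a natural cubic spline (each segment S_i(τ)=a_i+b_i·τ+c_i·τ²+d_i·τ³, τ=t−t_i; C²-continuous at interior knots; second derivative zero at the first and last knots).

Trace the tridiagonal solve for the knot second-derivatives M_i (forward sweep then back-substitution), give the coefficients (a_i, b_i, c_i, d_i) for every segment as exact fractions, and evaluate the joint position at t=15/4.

Δ: Δ0=-3, Δ1=7, Δ2=-2
row 1: diag=6, rhs=60; c'=1/6, d'=10
row 2: denom=4−1·1/6=23/6; d'=(-54−1·10)/(23/6)=-384/23
back: M2=-384/23
back: M1=10−1/6·-384/23=294/23
M: M0=0, M1=294/23, M2=-384/23, M3=0
seg 0: a=4, c=M0/2=0, d=(M1−M0)/(6·2)=49/46, b=Δ0−h0·(2M0+M1)/6=-167/23
seg 1: a=-2, c=M1/2=147/23, d=(M2−M1)/(6·1)=-113/23, b=Δ1−h1·(2M1+M2)/6=127/23
seg 2: a=5, c=M2/2=-192/23, d=(M3−M2)/(6·1)=64/23, b=Δ2−h2·(2M2+M3)/6=82/23
t_q=15/4 → seg 2, τ=3/4; S=5+82/23·τ+-192/23·τ²+64/23·τ³=191/46

  seg 0: a=4 b=-167/23 c=0 d=49/46
  seg 1: a=-2 b=127/23 c=147/23 d=-113/23
  seg 2: a=5 b=82/23 c=-192/23 d=64/23
S(15/4) = 191/46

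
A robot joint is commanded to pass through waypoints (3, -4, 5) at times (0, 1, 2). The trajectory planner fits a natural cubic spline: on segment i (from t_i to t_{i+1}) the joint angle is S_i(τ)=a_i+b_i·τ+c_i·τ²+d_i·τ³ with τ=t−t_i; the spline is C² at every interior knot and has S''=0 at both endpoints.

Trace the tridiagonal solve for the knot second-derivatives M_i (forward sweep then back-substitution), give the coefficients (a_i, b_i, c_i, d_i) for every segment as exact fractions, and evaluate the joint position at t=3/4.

  seg 0: a=3 b=-11 c=0 d=4
  seg 1: a=-4 b=1 c=12 d=-4
S(3/4) = -57/16

Δ: Δ0=-7, Δ1=9
row 1: diag=4, rhs=96; c'=1/4, d'=24
back: M1=24
M: M0=0, M1=24, M2=0
seg 0: a=3, c=M0/2=0, d=(M1−M0)/(6·1)=4, b=Δ0−h0·(2M0+M1)/6=-11
seg 1: a=-4, c=M1/2=12, d=(M2−M1)/(6·1)=-4, b=Δ1−h1·(2M1+M2)/6=1
t_q=3/4 → seg 0, τ=3/4; S=3+-11·τ+0·τ²+4·τ³=-57/16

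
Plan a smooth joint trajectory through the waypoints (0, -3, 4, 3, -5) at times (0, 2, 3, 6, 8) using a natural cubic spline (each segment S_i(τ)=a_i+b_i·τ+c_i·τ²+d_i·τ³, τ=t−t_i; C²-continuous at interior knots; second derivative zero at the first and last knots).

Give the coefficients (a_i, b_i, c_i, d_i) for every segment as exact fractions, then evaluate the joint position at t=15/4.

Δ: Δ0=-3/2, Δ1=7, Δ2=-1/3, Δ3=-4
row 1: diag=6, rhs=51; c'=1/6, d'=17/2
row 2: denom=8−1·1/6=47/6; d'=(-44−1·17/2)/(47/6)=-315/47
row 3: denom=10−3·18/47=416/47; d'=(-22−3·-315/47)/(416/47)=-89/416
back: M3=-89/416
back: M2=-315/47−18/47·-89/416=-1377/208
back: M1=17/2−1/6·-1377/208=3995/416
M: M0=0, M1=3995/416, M2=-1377/208, M3=-89/416, M4=0
seg 0: a=0, c=M0/2=0, d=(M1−M0)/(6·2)=3995/4992, b=Δ0−h0·(2M0+M1)/6=-5867/1248
seg 1: a=-3, c=M1/2=3995/832, d=(M2−M1)/(6·1)=-6749/2496, b=Δ1−h1·(2M1+M2)/6=3059/624
seg 2: a=4, c=M2/2=-1377/416, d=(M3−M2)/(6·3)=205/576, b=Δ2−h2·(2M2+M3)/6=15959/2496
seg 3: a=3, c=M3/2=-89/832, d=(M4−M3)/(6·2)=89/4992, b=Δ3−h3·(2M3+M4)/6=-2407/624
t_q=15/4 → seg 2, τ=3/4; S=4+15959/2496·τ+-1377/416·τ²+205/576·τ³=377187/53248

  seg 0: a=0 b=-5867/1248 c=0 d=3995/4992
  seg 1: a=-3 b=3059/624 c=3995/832 d=-6749/2496
  seg 2: a=4 b=15959/2496 c=-1377/416 d=205/576
  seg 3: a=3 b=-2407/624 c=-89/832 d=89/4992
S(15/4) = 377187/53248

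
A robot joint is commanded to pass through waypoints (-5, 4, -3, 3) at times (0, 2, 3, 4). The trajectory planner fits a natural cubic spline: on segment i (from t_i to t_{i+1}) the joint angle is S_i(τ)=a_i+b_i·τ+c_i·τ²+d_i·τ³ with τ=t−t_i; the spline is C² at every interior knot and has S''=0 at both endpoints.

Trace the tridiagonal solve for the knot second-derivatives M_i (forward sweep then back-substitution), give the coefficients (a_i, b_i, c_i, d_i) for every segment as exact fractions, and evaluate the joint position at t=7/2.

Δ: Δ0=9/2, Δ1=-7, Δ2=6
row 1: diag=6, rhs=-69; c'=1/6, d'=-23/2
row 2: denom=4−1·1/6=23/6; d'=(78−1·-23/2)/(23/6)=537/23
back: M2=537/23
back: M1=-23/2−1/6·537/23=-354/23
M: M0=0, M1=-354/23, M2=537/23, M3=0
seg 0: a=-5, c=M0/2=0, d=(M1−M0)/(6·2)=-59/46, b=Δ0−h0·(2M0+M1)/6=443/46
seg 1: a=4, c=M1/2=-177/23, d=(M2−M1)/(6·1)=297/46, b=Δ1−h1·(2M1+M2)/6=-265/46
seg 2: a=-3, c=M2/2=537/46, d=(M3−M2)/(6·1)=-179/46, b=Δ2−h2·(2M2+M3)/6=-41/23
t_q=7/2 → seg 2, τ=1/2; S=-3+-41/23·τ+537/46·τ²+-179/46·τ³=-537/368

  seg 0: a=-5 b=443/46 c=0 d=-59/46
  seg 1: a=4 b=-265/46 c=-177/23 d=297/46
  seg 2: a=-3 b=-41/23 c=537/46 d=-179/46
S(7/2) = -537/368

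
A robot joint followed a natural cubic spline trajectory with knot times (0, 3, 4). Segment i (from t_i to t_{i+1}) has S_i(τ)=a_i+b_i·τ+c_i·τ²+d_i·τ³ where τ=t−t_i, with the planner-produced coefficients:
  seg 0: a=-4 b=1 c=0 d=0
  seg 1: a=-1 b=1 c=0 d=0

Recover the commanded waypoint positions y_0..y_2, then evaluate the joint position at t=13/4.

y_0 = S_0(0) = a_0 = -4
y_1 = S_1(0) = a_1 = -1
y_2 = S_1(1) = 0
t_q=13/4 is in segment 1 (τ=1/4); S_1(τ)=-3/4

y_0=-4 y_1=-1 y_2=0
S(13/4) = -3/4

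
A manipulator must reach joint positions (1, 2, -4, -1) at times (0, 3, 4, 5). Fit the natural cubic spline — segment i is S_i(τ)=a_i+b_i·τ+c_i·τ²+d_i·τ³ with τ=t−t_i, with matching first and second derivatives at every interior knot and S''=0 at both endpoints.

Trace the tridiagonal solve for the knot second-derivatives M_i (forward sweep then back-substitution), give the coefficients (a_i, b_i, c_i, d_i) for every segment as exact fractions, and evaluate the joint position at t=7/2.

Δ: Δ0=1/3, Δ1=-6, Δ2=3
row 1: diag=8, rhs=-38; c'=1/8, d'=-19/4
row 2: denom=4−1·1/8=31/8; d'=(54−1·-19/4)/(31/8)=470/31
back: M2=470/31
back: M1=-19/4−1/8·470/31=-206/31
M: M0=0, M1=-206/31, M2=470/31, M3=0
seg 0: a=1, c=M0/2=0, d=(M1−M0)/(6·3)=-103/279, b=Δ0−h0·(2M0+M1)/6=340/93
seg 1: a=2, c=M1/2=-103/31, d=(M2−M1)/(6·1)=338/93, b=Δ1−h1·(2M1+M2)/6=-587/93
seg 2: a=-4, c=M2/2=235/31, d=(M3−M2)/(6·1)=-235/93, b=Δ2−h2·(2M2+M3)/6=-191/93
t_q=7/2 → seg 1, τ=1/2; S=2+-587/93·τ+-103/31·τ²+338/93·τ³=-95/62

  seg 0: a=1 b=340/93 c=0 d=-103/279
  seg 1: a=2 b=-587/93 c=-103/31 d=338/93
  seg 2: a=-4 b=-191/93 c=235/31 d=-235/93
S(7/2) = -95/62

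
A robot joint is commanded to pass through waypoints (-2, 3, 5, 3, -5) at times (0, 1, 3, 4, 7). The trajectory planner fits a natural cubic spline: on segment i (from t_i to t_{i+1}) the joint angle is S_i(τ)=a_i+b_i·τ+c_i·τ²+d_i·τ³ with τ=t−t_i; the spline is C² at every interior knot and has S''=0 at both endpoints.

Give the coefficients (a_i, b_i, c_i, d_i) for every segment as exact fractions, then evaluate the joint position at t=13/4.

  seg 0: a=-2 b=2087/375 c=0 d=-212/375
  seg 1: a=3 b=1451/375 c=-212/125 d=49/375
  seg 2: a=5 b=-101/75 c=-114/125 d=97/375
  seg 3: a=3 b=-898/375 c=-17/125 d=17/1125
S(13/4) = 36883/8000

Δ: Δ0=5, Δ1=1, Δ2=-2, Δ3=-8/3
row 1: diag=6, rhs=-24; c'=1/3, d'=-4
row 2: denom=6−2·1/3=16/3; d'=(-18−2·-4)/(16/3)=-15/8
row 3: denom=8−1·3/16=125/16; d'=(-4−1·-15/8)/(125/16)=-34/125
back: M3=-34/125
back: M2=-15/8−3/16·-34/125=-228/125
back: M1=-4−1/3·-228/125=-424/125
M: M0=0, M1=-424/125, M2=-228/125, M3=-34/125, M4=0
seg 0: a=-2, c=M0/2=0, d=(M1−M0)/(6·1)=-212/375, b=Δ0−h0·(2M0+M1)/6=2087/375
seg 1: a=3, c=M1/2=-212/125, d=(M2−M1)/(6·2)=49/375, b=Δ1−h1·(2M1+M2)/6=1451/375
seg 2: a=5, c=M2/2=-114/125, d=(M3−M2)/(6·1)=97/375, b=Δ2−h2·(2M2+M3)/6=-101/75
seg 3: a=3, c=M3/2=-17/125, d=(M4−M3)/(6·3)=17/1125, b=Δ3−h3·(2M3+M4)/6=-898/375
t_q=13/4 → seg 2, τ=1/4; S=5+-101/75·τ+-114/125·τ²+97/375·τ³=36883/8000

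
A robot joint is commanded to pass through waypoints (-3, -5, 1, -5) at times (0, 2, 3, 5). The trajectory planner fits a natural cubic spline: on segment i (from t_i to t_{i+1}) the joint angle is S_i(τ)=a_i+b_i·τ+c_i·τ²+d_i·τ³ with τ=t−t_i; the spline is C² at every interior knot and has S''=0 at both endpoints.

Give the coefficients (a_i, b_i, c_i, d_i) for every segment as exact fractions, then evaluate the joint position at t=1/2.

  seg 0: a=-3 b=-137/35 c=0 d=51/70
  seg 1: a=-5 b=169/35 c=153/35 d=-16/5
  seg 2: a=1 b=139/35 c=-183/35 d=61/70
S(1/2) = -545/112

Δ: Δ0=-1, Δ1=6, Δ2=-3
row 1: diag=6, rhs=42; c'=1/6, d'=7
row 2: denom=6−1·1/6=35/6; d'=(-54−1·7)/(35/6)=-366/35
back: M2=-366/35
back: M1=7−1/6·-366/35=306/35
M: M0=0, M1=306/35, M2=-366/35, M3=0
seg 0: a=-3, c=M0/2=0, d=(M1−M0)/(6·2)=51/70, b=Δ0−h0·(2M0+M1)/6=-137/35
seg 1: a=-5, c=M1/2=153/35, d=(M2−M1)/(6·1)=-16/5, b=Δ1−h1·(2M1+M2)/6=169/35
seg 2: a=1, c=M2/2=-183/35, d=(M3−M2)/(6·2)=61/70, b=Δ2−h2·(2M2+M3)/6=139/35
t_q=1/2 → seg 0, τ=1/2; S=-3+-137/35·τ+0·τ²+51/70·τ³=-545/112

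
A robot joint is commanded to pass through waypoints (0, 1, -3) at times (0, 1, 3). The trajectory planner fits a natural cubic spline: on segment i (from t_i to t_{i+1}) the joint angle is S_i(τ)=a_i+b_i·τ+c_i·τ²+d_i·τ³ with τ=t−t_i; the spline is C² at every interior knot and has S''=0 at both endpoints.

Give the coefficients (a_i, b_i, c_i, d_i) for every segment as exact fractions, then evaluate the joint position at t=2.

Δ: Δ0=1, Δ1=-2
row 1: diag=6, rhs=-18; c'=1/3, d'=-3
back: M1=-3
M: M0=0, M1=-3, M2=0
seg 0: a=0, c=M0/2=0, d=(M1−M0)/(6·1)=-1/2, b=Δ0−h0·(2M0+M1)/6=3/2
seg 1: a=1, c=M1/2=-3/2, d=(M2−M1)/(6·2)=1/4, b=Δ1−h1·(2M1+M2)/6=0
t_q=2 → seg 1, τ=1; S=1+0·τ+-3/2·τ²+1/4·τ³=-1/4

  seg 0: a=0 b=3/2 c=0 d=-1/2
  seg 1: a=1 b=0 c=-3/2 d=1/4
S(2) = -1/4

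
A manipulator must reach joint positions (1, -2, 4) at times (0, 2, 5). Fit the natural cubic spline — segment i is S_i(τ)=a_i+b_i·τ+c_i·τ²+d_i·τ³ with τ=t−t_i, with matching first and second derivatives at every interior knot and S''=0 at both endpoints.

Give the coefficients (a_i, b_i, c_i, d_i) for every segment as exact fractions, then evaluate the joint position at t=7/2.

  seg 0: a=1 b=-11/5 c=0 d=7/40
  seg 1: a=-2 b=-1/10 c=21/20 d=-7/60
S(7/2) = -29/160

Δ: Δ0=-3/2, Δ1=2
row 1: diag=10, rhs=21; c'=3/10, d'=21/10
back: M1=21/10
M: M0=0, M1=21/10, M2=0
seg 0: a=1, c=M0/2=0, d=(M1−M0)/(6·2)=7/40, b=Δ0−h0·(2M0+M1)/6=-11/5
seg 1: a=-2, c=M1/2=21/20, d=(M2−M1)/(6·3)=-7/60, b=Δ1−h1·(2M1+M2)/6=-1/10
t_q=7/2 → seg 1, τ=3/2; S=-2+-1/10·τ+21/20·τ²+-7/60·τ³=-29/160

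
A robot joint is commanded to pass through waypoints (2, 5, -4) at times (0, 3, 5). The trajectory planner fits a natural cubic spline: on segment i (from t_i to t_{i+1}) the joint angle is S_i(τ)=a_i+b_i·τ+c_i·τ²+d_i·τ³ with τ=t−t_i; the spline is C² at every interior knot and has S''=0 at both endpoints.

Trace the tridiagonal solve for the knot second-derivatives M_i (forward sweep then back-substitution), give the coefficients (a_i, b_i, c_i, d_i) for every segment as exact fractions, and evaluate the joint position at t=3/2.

Δ: Δ0=1, Δ1=-9/2
row 1: diag=10, rhs=-33; c'=1/5, d'=-33/10
back: M1=-33/10
M: M0=0, M1=-33/10, M2=0
seg 0: a=2, c=M0/2=0, d=(M1−M0)/(6·3)=-11/60, b=Δ0−h0·(2M0+M1)/6=53/20
seg 1: a=5, c=M1/2=-33/20, d=(M2−M1)/(6·2)=11/40, b=Δ1−h1·(2M1+M2)/6=-23/10
t_q=3/2 → seg 0, τ=3/2; S=2+53/20·τ+0·τ²+-11/60·τ³=857/160

  seg 0: a=2 b=53/20 c=0 d=-11/60
  seg 1: a=5 b=-23/10 c=-33/20 d=11/40
S(3/2) = 857/160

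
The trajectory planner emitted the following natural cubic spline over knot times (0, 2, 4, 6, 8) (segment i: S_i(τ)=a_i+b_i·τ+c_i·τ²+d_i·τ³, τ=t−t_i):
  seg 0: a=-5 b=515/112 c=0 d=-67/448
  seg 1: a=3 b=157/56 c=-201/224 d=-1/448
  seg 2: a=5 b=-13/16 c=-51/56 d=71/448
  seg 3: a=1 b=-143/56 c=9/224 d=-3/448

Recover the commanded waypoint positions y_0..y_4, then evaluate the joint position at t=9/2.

y_0=-5 y_1=3 y_2=5 y_3=1 y_4=-4
S(9/2) = 15719/3584

y_0 = S_0(0) = a_0 = -5
y_1 = S_1(0) = a_1 = 3
y_2 = S_2(0) = a_2 = 5
y_3 = S_3(0) = a_3 = 1
y_4 = S_3(2) = -4
t_q=9/2 is in segment 2 (τ=1/2); S_2(τ)=15719/3584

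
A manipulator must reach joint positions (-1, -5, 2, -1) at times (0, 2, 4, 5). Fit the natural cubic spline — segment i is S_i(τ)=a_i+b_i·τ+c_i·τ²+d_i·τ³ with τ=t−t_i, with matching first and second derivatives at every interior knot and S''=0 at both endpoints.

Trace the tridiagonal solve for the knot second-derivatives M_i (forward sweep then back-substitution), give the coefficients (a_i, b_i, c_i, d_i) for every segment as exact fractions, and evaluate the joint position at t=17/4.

  seg 0: a=-1 b=-45/11 c=0 d=23/44
  seg 1: a=-5 b=24/11 c=69/22 d=-109/88
  seg 2: a=2 b=-3/22 c=-189/44 d=63/44
S(17/4) = 4843/2816

Δ: Δ0=-2, Δ1=7/2, Δ2=-3
row 1: diag=8, rhs=33; c'=1/4, d'=33/8
row 2: denom=6−2·1/4=11/2; d'=(-39−2·33/8)/(11/2)=-189/22
back: M2=-189/22
back: M1=33/8−1/4·-189/22=69/11
M: M0=0, M1=69/11, M2=-189/22, M3=0
seg 0: a=-1, c=M0/2=0, d=(M1−M0)/(6·2)=23/44, b=Δ0−h0·(2M0+M1)/6=-45/11
seg 1: a=-5, c=M1/2=69/22, d=(M2−M1)/(6·2)=-109/88, b=Δ1−h1·(2M1+M2)/6=24/11
seg 2: a=2, c=M2/2=-189/44, d=(M3−M2)/(6·1)=63/44, b=Δ2−h2·(2M2+M3)/6=-3/22
t_q=17/4 → seg 2, τ=1/4; S=2+-3/22·τ+-189/44·τ²+63/44·τ³=4843/2816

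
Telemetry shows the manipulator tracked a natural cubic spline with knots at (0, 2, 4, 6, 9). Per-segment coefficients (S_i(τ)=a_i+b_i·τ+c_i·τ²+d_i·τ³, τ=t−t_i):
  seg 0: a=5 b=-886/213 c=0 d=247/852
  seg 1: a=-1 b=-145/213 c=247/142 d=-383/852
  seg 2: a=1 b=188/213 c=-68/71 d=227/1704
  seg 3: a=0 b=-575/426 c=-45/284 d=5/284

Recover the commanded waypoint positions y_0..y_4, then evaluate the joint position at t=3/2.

y_0 = S_0(0) = a_0 = 5
y_1 = S_1(0) = a_1 = -1
y_2 = S_2(0) = a_2 = 1
y_3 = S_3(0) = a_3 = 0
y_4 = S_3(3) = -5
t_q=3/2 is in segment 0 (τ=3/2); S_0(τ)=-593/2272

y_0=5 y_1=-1 y_2=1 y_3=0 y_4=-5
S(3/2) = -593/2272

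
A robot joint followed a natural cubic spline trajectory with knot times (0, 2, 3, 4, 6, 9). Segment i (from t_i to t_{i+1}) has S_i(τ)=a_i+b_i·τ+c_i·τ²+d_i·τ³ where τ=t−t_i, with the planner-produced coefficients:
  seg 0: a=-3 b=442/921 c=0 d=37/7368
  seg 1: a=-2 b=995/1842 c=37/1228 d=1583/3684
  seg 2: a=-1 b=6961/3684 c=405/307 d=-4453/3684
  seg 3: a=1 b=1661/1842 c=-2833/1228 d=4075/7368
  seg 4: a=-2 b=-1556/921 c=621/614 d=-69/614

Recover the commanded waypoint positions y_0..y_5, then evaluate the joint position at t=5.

y_0=-3 y_1=-2 y_2=-1 y_3=1 y_4=-2 y_5=-1
S(5) = 363/2456

y_0 = S_0(0) = a_0 = -3
y_1 = S_1(0) = a_1 = -2
y_2 = S_2(0) = a_2 = -1
y_3 = S_3(0) = a_3 = 1
y_4 = S_4(0) = a_4 = -2
y_5 = S_4(3) = -1
t_q=5 is in segment 3 (τ=1); S_3(τ)=363/2456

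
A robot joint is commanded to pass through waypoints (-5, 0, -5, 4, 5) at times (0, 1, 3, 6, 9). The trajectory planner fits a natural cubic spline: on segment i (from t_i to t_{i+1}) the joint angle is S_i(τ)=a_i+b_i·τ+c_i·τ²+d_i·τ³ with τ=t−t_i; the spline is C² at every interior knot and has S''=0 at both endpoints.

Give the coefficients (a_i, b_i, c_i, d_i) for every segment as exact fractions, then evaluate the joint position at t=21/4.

Δ: Δ0=5, Δ1=-5/2, Δ2=3, Δ3=1/3
row 1: diag=6, rhs=-45; c'=1/3, d'=-15/2
row 2: denom=10−2·1/3=28/3; d'=(33−2·-15/2)/(28/3)=36/7
row 3: denom=12−3·9/28=309/28; d'=(-16−3·36/7)/(309/28)=-880/309
back: M3=-880/309
back: M2=36/7−9/28·-880/309=624/103
back: M1=-15/2−1/3·624/103=-1961/206
M: M0=0, M1=-1961/206, M2=624/103, M3=-880/309, M4=0
seg 0: a=-5, c=M0/2=0, d=(M1−M0)/(6·1)=-1961/1236, b=Δ0−h0·(2M0+M1)/6=8141/1236
seg 1: a=0, c=M1/2=-1961/412, d=(M2−M1)/(6·2)=3209/2472, b=Δ1−h1·(2M1+M2)/6=1129/618
seg 2: a=-5, c=M2/2=312/103, d=(M3−M2)/(6·3)=-1376/2781, b=Δ2−h2·(2M2+M3)/6=-505/309
seg 3: a=4, c=M3/2=-440/309, d=(M4−M3)/(6·3)=440/2781, b=Δ3−h3·(2M3+M4)/6=983/309
t_q=21/4 → seg 2, τ=9/4; S=-5+-505/309·τ+312/103·τ²+-1376/2781·τ³=421/412

  seg 0: a=-5 b=8141/1236 c=0 d=-1961/1236
  seg 1: a=0 b=1129/618 c=-1961/412 d=3209/2472
  seg 2: a=-5 b=-505/309 c=312/103 d=-1376/2781
  seg 3: a=4 b=983/309 c=-440/309 d=440/2781
S(21/4) = 421/412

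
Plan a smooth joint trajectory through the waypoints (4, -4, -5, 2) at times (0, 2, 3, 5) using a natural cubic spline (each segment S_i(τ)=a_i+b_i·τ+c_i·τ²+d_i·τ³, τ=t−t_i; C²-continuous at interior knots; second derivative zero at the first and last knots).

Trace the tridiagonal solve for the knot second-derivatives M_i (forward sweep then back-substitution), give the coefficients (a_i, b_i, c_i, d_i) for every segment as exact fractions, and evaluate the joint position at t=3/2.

  seg 0: a=4 b=-167/35 c=0 d=27/140
  seg 1: a=-4 b=-86/35 c=81/70 d=3/10
  seg 2: a=-5 b=53/70 c=72/35 d=-12/35
S(3/2) = -401/160

Δ: Δ0=-4, Δ1=-1, Δ2=7/2
row 1: diag=6, rhs=18; c'=1/6, d'=3
row 2: denom=6−1·1/6=35/6; d'=(27−1·3)/(35/6)=144/35
back: M2=144/35
back: M1=3−1/6·144/35=81/35
M: M0=0, M1=81/35, M2=144/35, M3=0
seg 0: a=4, c=M0/2=0, d=(M1−M0)/(6·2)=27/140, b=Δ0−h0·(2M0+M1)/6=-167/35
seg 1: a=-4, c=M1/2=81/70, d=(M2−M1)/(6·1)=3/10, b=Δ1−h1·(2M1+M2)/6=-86/35
seg 2: a=-5, c=M2/2=72/35, d=(M3−M2)/(6·2)=-12/35, b=Δ2−h2·(2M2+M3)/6=53/70
t_q=3/2 → seg 0, τ=3/2; S=4+-167/35·τ+0·τ²+27/140·τ³=-401/160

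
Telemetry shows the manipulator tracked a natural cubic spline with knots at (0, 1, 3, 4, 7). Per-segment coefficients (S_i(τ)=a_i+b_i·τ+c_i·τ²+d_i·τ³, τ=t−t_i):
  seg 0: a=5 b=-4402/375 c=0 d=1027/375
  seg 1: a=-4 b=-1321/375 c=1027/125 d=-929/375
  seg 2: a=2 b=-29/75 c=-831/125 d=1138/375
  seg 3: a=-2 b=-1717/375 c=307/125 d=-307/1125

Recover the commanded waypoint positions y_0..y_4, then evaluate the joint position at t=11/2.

y_0 = S_0(0) = a_0 = 5
y_1 = S_1(0) = a_1 = -4
y_2 = S_2(0) = a_2 = 2
y_3 = S_3(0) = a_3 = -2
y_4 = S_3(3) = -1
t_q=11/2 is in segment 3 (τ=3/2); S_3(τ)=-4263/1000

y_0=5 y_1=-4 y_2=2 y_3=-2 y_4=-1
S(11/2) = -4263/1000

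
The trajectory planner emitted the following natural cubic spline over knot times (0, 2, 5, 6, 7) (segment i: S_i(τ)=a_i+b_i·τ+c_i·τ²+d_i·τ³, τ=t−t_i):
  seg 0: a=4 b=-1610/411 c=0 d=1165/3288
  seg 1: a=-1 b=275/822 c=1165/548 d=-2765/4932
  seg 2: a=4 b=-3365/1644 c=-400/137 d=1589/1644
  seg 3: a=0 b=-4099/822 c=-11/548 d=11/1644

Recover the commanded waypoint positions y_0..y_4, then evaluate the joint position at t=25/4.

y_0 = S_0(0) = a_0 = 4
y_1 = S_1(0) = a_1 = -1
y_2 = S_2(0) = a_2 = 4
y_3 = S_3(0) = a_3 = 0
y_4 = S_3(1) = -5
t_q=25/4 is in segment 3 (τ=1/4); S_3(τ)=-43763/35072

y_0=4 y_1=-1 y_2=4 y_3=0 y_4=-5
S(25/4) = -43763/35072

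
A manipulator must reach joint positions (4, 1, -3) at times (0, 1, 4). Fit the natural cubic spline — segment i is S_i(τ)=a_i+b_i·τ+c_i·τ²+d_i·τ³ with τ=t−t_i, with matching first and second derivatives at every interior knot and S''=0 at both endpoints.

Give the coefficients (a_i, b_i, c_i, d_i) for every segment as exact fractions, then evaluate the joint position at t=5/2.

Δ: Δ0=-3, Δ1=-4/3
row 1: diag=8, rhs=10; c'=3/8, d'=5/4
back: M1=5/4
M: M0=0, M1=5/4, M2=0
seg 0: a=4, c=M0/2=0, d=(M1−M0)/(6·1)=5/24, b=Δ0−h0·(2M0+M1)/6=-77/24
seg 1: a=1, c=M1/2=5/8, d=(M2−M1)/(6·3)=-5/72, b=Δ1−h1·(2M1+M2)/6=-31/12
t_q=5/2 → seg 1, τ=3/2; S=1+-31/12·τ+5/8·τ²+-5/72·τ³=-109/64

  seg 0: a=4 b=-77/24 c=0 d=5/24
  seg 1: a=1 b=-31/12 c=5/8 d=-5/72
S(5/2) = -109/64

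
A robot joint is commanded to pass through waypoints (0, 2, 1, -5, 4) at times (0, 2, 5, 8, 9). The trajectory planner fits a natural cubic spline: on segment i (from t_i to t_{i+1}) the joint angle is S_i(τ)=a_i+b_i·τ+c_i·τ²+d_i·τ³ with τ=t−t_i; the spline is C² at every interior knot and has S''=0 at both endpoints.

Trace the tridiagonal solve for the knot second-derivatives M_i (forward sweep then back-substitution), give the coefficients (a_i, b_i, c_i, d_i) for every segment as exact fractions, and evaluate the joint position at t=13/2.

Δ: Δ0=1, Δ1=-1/3, Δ2=-2, Δ3=9
row 1: diag=10, rhs=-8; c'=3/10, d'=-4/5
row 2: denom=12−3·3/10=111/10; d'=(-10−3·-4/5)/(111/10)=-76/111
row 3: denom=8−3·10/37=266/37; d'=(66−3·-76/111)/(266/37)=1259/133
back: M3=1259/133
back: M2=-76/111−10/37·1259/133=-1294/399
back: M1=-4/5−3/10·-1294/399=23/133
M: M0=0, M1=23/133, M2=-1294/399, M3=1259/133, M4=0
seg 0: a=0, c=M0/2=0, d=(M1−M0)/(6·2)=23/1596, b=Δ0−h0·(2M0+M1)/6=376/399
seg 1: a=2, c=M1/2=23/266, d=(M2−M1)/(6·3)=-1363/7182, b=Δ1−h1·(2M1+M2)/6=445/399
seg 2: a=1, c=M2/2=-647/399, d=(M3−M2)/(6·3)=5071/7182, b=Δ2−h2·(2M2+M3)/6=-2785/798
seg 3: a=-5, c=M3/2=1259/266, d=(M4−M3)/(6·1)=-1259/798, b=Δ3−h3·(2M3+M4)/6=2332/399
t_q=13/2 → seg 2, τ=3/2; S=1+-2785/798·τ+-647/399·τ²+5071/7182·τ³=-11705/2128

  seg 0: a=0 b=376/399 c=0 d=23/1596
  seg 1: a=2 b=445/399 c=23/266 d=-1363/7182
  seg 2: a=1 b=-2785/798 c=-647/399 d=5071/7182
  seg 3: a=-5 b=2332/399 c=1259/266 d=-1259/798
S(13/2) = -11705/2128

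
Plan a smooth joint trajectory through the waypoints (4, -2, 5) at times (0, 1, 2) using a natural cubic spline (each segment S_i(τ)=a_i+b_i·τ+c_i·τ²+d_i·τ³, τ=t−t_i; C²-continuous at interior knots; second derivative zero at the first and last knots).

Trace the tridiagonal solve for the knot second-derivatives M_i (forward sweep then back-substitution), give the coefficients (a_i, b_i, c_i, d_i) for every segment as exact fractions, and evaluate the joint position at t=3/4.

Δ: Δ0=-6, Δ1=7
row 1: diag=4, rhs=78; c'=1/4, d'=39/2
back: M1=39/2
M: M0=0, M1=39/2, M2=0
seg 0: a=4, c=M0/2=0, d=(M1−M0)/(6·1)=13/4, b=Δ0−h0·(2M0+M1)/6=-37/4
seg 1: a=-2, c=M1/2=39/4, d=(M2−M1)/(6·1)=-13/4, b=Δ1−h1·(2M1+M2)/6=1/2
t_q=3/4 → seg 0, τ=3/4; S=4+-37/4·τ+0·τ²+13/4·τ³=-401/256

  seg 0: a=4 b=-37/4 c=0 d=13/4
  seg 1: a=-2 b=1/2 c=39/4 d=-13/4
S(3/4) = -401/256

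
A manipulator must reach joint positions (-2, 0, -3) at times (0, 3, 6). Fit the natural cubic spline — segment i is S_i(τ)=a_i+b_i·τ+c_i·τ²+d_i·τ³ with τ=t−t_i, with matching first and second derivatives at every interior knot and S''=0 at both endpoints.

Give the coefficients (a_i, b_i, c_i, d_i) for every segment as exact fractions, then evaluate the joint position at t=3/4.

Δ: Δ0=2/3, Δ1=-1
row 1: diag=12, rhs=-10; c'=1/4, d'=-5/6
back: M1=-5/6
M: M0=0, M1=-5/6, M2=0
seg 0: a=-2, c=M0/2=0, d=(M1−M0)/(6·3)=-5/108, b=Δ0−h0·(2M0+M1)/6=13/12
seg 1: a=0, c=M1/2=-5/12, d=(M2−M1)/(6·3)=5/108, b=Δ1−h1·(2M1+M2)/6=-1/6
t_q=3/4 → seg 0, τ=3/4; S=-2+13/12·τ+0·τ²+-5/108·τ³=-309/256

  seg 0: a=-2 b=13/12 c=0 d=-5/108
  seg 1: a=0 b=-1/6 c=-5/12 d=5/108
S(3/4) = -309/256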